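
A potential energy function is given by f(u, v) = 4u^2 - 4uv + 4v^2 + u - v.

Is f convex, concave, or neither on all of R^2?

convex

f is quadratic, so its Hessian is the constant matrix H = [[8, -4], [-4, 8]].
det(H) = 48, tr(H) = 16.
det(H) > 0 and tr(H) > 0, so H is positive definite everywhere: convex.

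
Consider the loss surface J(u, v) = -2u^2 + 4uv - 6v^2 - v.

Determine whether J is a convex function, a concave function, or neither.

concave

J is quadratic, so its Hessian is the constant matrix H = [[-4, 4], [4, -12]].
det(H) = 32, tr(H) = -16.
det(H) > 0 and tr(H) < 0, so H is negative definite everywhere: concave.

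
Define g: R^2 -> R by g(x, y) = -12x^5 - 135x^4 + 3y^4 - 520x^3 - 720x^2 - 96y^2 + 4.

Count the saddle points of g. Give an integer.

6

g separates as a function of x plus a function of y, so ∇g=0 decouples.
∂g/∂x = -60x(x + 2)(x + 3)(x + 4) = 0 at x ∈ {-4, -3, -2, 0}; ∂g/∂y = 12y(y - 4)(y + 4) = 0 at y ∈ {-4, 0, 4}.
The Hessian is diagonal: diag(g_xx, g_yy). Second derivatives: g_xx(-4)=480, g_xx(-3)=-180, g_xx(-2)=240, g_xx(0)=-1440; g_yy(-4)=384, g_yy(0)=-192, g_yy(4)=384.
Saddle points occur where the two diagonal entries have opposite signs: (-4, 0), (-3, -4), (-3, 4), (-2, 0), (0, -4), (0, 4). Count: 6.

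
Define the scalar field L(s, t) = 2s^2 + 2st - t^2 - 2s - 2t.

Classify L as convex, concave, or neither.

L is quadratic, so its Hessian is the constant matrix H = [[4, 2], [2, -2]].
det(H) = -12, tr(H) = 2.
det(H) < 0, so H is indefinite: neither convex nor concave.

neither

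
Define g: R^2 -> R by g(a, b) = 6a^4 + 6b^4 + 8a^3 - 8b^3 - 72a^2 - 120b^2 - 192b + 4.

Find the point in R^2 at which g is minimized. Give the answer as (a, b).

g(a,b) separates as P(a) + Q(b) + 4, so its minimum is min P + min Q + 4.
P'(a) = 24a(a - 2)(a + 3) vanishes at a ∈ {-3, 0, 2}; Q'(b) = 24(b - 4)(b + 1)(b + 2) vanishes at b ∈ {-2, -1, 4}.
Local minima of P (where P''>0): P(-3)=-378, P(2)=-128. Local minima of Q: Q(-2)=64, Q(4)=-1664.
So the global minimum of g is P(-3) + Q(4) + 4 = -378 − 1664 + 4 = -2038, attained at (-3, 4).

(-3, 4)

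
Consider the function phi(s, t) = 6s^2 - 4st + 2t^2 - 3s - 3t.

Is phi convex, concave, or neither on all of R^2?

phi is quadratic, so its Hessian is the constant matrix H = [[12, -4], [-4, 4]].
det(H) = 32, tr(H) = 16.
det(H) > 0 and tr(H) > 0, so H is positive definite everywhere: convex.

convex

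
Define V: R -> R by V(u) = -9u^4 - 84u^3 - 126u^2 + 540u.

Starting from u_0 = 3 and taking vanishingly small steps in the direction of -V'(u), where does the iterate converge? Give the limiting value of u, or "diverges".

diverges

V'(u) = -36(u - 1)(u + 3)(u + 5), so V'(3) = -3456.
Gradient descent moves in the -V' direction, i.e. u is increasing.
There is no critical point above u=3, and V' keeps the same sign, so the iterate runs off to +∞.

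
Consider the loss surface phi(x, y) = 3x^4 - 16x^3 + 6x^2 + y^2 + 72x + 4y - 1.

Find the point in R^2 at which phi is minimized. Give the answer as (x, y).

(-1, -2)

phi(x,y) separates as P(x) + Q(y) − 1, so its minimum is min P + min Q − 1.
P'(x) = 12(x - 3)(x - 2)(x + 1) vanishes at x ∈ {-1, 2, 3}; Q'(y) = 2y + 4 vanishes at y ∈ {-2}.
Local minima of P (where P''>0): P(-1)=-47, P(3)=81. Local minima of Q: Q(-2)=-4.
So the global minimum of phi is P(-1) + Q(-2) − 1 = -47 − 4 − 1 = -52, attained at (-1, -2).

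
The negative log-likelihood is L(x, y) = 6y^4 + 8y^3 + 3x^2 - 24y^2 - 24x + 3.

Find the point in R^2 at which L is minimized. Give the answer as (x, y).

(4, -2)

L(x,y) separates as P(x) + Q(y) + 3, so its minimum is min P + min Q + 3.
P'(x) = 6x - 24 vanishes at x ∈ {4}; Q'(y) = 24y(y - 1)(y + 2) vanishes at y ∈ {-2, 0, 1}.
Local minima of P (where P''>0): P(4)=-48. Local minima of Q: Q(-2)=-64, Q(1)=-10.
So the global minimum of L is P(4) + Q(-2) + 3 = -48 − 64 + 3 = -109, attained at (4, -2).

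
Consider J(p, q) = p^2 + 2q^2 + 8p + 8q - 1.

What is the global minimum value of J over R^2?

-25

J(p,q) separates as A(p) + B(q) − 1, so its minimum is min A + min B − 1.
A'(p) = 2p + 8 vanishes at p ∈ {-4}; B'(q) = 4q + 8 vanishes at q ∈ {-2}.
Local minima of A (where A''>0): A(-4)=-16. Local minima of B: B(-2)=-8.
So the global minimum of J is A(-4) + B(-2) − 1 = -16 − 8 − 1 = -25, attained at (-4, -2).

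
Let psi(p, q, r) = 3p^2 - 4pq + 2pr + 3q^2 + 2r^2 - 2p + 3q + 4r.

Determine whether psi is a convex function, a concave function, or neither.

psi is quadratic, so its Hessian is the constant matrix H = [[6, -4, 2], [-4, 6, 0], [2, 0, 4]].
Leading principal minors: 6, 20, 56.
All positive ⇒ H ≻ 0 ⇒ convex.

convex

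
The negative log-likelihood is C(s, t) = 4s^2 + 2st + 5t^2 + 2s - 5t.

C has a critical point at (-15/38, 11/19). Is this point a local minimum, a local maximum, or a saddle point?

The Hessian of C is constant: H = [[8, 2], [2, 10]].
det(H) = 8·10 − 2² = 76.
det(H) > 0 and tr(H) = 18 > 0, so H is positive definite and the point is a local minimum.

local minimum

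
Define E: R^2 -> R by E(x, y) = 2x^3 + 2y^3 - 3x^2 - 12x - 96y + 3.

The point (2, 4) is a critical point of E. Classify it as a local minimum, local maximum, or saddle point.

The mixed partial ∂²E/∂x∂y is 0, so the Hessian at any point is diag(E_xx, E_yy) = diag(6(2x - 1), 12y).
At (2, 4): H = diag(18, 48).
Both eigenvalues are positive, so H is positive definite: a local minimum.

local minimum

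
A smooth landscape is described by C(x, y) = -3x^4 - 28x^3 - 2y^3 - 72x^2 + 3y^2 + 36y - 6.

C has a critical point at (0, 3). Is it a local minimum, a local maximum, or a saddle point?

The mixed partial ∂²C/∂x∂y is 0, so the Hessian at any point is diag(C_xx, C_yy) = diag(-12(3x^2 + 14x + 12), 6(-2y + 1)).
At (0, 3): H = diag(-144, -30).
Both eigenvalues are negative, so H is negative definite: a local maximum.

local maximum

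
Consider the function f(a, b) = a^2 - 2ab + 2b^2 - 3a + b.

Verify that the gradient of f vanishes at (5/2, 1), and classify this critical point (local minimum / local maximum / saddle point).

∇f = (2a - 2b - 3, -2a + 4b + 1); substituting (5/2, 1) gives ∇f = (0, 0), so (5/2, 1) is indeed a critical point.
The Hessian of f is constant: H = [[2, -2], [-2, 4]].
det(H) = 2·4 − (-2)² = 4.
det(H) > 0 and tr(H) = 6 > 0, so H is positive definite and the point is a local minimum.

local minimum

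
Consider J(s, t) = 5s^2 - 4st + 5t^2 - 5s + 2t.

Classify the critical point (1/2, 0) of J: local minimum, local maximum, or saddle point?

local minimum

The Hessian of J is constant: H = [[10, -4], [-4, 10]].
det(H) = 10·10 − (-4)² = 84.
det(H) > 0 and tr(H) = 20 > 0, so H is positive definite and the point is a local minimum.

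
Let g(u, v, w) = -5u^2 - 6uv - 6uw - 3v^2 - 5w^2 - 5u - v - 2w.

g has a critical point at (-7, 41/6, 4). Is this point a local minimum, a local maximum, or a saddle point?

The Hessian is constant: H = [[-10, -6, -6], [-6, -6, 0], [-6, 0, -10]].
Leading principal minors: Δ₁ = -10, Δ₂ = 24, Δ₃ = -24.
The minors alternate sign starting negative (−, +, −), so H is negative definite: a local maximum.

local maximum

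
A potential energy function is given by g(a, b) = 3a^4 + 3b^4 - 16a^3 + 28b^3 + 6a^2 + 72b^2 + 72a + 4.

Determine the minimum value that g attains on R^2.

-43

g(a,b) separates as P(a) + Q(b) + 4, so its minimum is min P + min Q + 4.
P'(a) = 12(a - 3)(a - 2)(a + 1) vanishes at a ∈ {-1, 2, 3}; Q'(b) = 12b(b + 3)(b + 4) vanishes at b ∈ {-4, -3, 0}.
Local minima of P (where P''>0): P(-1)=-47, P(3)=81. Local minima of Q: Q(-4)=128, Q(0)=0.
So the global minimum of g is P(-1) + Q(0) + 4 = -47 + 0 + 4 = -43, attained at (-1, 0).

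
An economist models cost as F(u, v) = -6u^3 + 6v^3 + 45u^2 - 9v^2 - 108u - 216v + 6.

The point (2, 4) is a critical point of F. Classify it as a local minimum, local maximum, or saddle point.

The mixed partial ∂²F/∂u∂v is 0, so the Hessian at any point is diag(F_uu, F_vv) = diag(18(-2u + 5), 18(2v - 1)).
At (2, 4): H = diag(18, 126).
Both eigenvalues are positive, so H is positive definite: a local minimum.

local minimum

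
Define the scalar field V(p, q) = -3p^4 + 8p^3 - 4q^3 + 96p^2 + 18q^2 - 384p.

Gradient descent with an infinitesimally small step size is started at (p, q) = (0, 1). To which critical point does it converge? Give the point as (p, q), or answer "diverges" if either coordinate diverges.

V is separable, so gradient descent decouples: p follows -∂V/∂p, q follows -∂V/∂q.
∂V/∂p = -12(p - 4)(p - 2)(p + 4); at p=0 this is -384, so p increases.
∂V/∂q = -12q(q - 3); at q=1 this is 24, so q decreases.
p converges to its nearest critical value 2 (a local min of the p-part); q converges to 0. The iterate converges to (2, 0).

(2, 0)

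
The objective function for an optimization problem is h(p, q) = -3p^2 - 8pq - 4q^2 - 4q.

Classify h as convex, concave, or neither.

h is quadratic, so its Hessian is the constant matrix H = [[-6, -8], [-8, -8]].
det(H) = -16, tr(H) = -14.
det(H) < 0, so H is indefinite: neither convex nor concave.

neither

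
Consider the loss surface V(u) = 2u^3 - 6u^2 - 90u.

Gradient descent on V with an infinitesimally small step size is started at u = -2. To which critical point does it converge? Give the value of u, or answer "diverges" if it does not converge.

V'(u) = 6(u - 5)(u + 3), so V'(-2) = -42.
Gradient descent moves in the -V' direction, i.e. u is increasing.
The nearest critical point in that direction is u = 5, where V'' = 48 > 0 (a local minimum). The iterate converges there.

5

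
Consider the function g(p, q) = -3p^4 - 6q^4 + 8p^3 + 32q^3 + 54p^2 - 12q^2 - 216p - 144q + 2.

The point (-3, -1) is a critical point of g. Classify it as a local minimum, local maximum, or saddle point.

local maximum

The mixed partial ∂²g/∂p∂q is 0, so the Hessian at any point is diag(g_pp, g_qq) = diag(12(-3p^2 + 4p + 9), 24(-3q^2 + 8q - 1)).
At (-3, -1): H = diag(-360, -288).
Both eigenvalues are negative, so H is negative definite: a local maximum.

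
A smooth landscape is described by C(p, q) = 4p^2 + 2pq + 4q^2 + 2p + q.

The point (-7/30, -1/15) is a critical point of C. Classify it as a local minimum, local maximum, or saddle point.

The Hessian of C is constant: H = [[8, 2], [2, 8]].
det(H) = 8·8 − 2² = 60.
det(H) > 0 and tr(H) = 16 > 0, so H is positive definite and the point is a local minimum.

local minimum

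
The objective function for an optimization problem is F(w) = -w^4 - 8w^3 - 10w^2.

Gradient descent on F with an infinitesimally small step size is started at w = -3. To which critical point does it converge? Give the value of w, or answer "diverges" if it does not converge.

F'(w) = -4w(w + 1)(w + 5), so F'(-3) = -48.
Gradient descent moves in the -F' direction, i.e. w is increasing.
The nearest critical point in that direction is w = -1, where F'' = 16 > 0 (a local minimum). The iterate converges there.

-1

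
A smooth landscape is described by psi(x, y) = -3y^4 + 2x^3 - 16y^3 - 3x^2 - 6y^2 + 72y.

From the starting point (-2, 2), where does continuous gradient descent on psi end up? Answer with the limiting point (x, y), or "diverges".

psi is separable, so gradient descent decouples: x follows -∂psi/∂x, y follows -∂psi/∂y.
∂psi/∂x = 6x(x - 1); at x=-2 this is 36, so x decreases.
∂psi/∂y = -12(y - 1)(y + 2)(y + 3); at y=2 this is -240, so y increases.
The x-coordinate has no critical point in that direction and runs off to infinity.

diverges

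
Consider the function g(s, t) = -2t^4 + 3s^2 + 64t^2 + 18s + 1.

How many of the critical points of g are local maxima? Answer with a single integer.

0

g separates as a function of s plus a function of t, so ∇g=0 decouples.
∂g/∂s = 6(s + 3) = 0 at s ∈ {-3}; ∂g/∂t = -8t(t - 4)(t + 4) = 0 at t ∈ {-4, 0, 4}.
The Hessian is diagonal: diag(g_ss, g_tt). Second derivatives: g_ss(-3)=6; g_tt(-4)=-256, g_tt(0)=128, g_tt(4)=-256.
Local maxima occur where both diagonal entries negative: none. Count: 0.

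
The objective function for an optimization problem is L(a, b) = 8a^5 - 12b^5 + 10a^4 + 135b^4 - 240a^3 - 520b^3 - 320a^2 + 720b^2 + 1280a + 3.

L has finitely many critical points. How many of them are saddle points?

8

L separates as a function of a plus a function of b, so ∇L=0 decouples.
∂L/∂a = 40(a - 4)(a - 1)(a + 2)(a + 4) = 0 at a ∈ {-4, -2, 1, 4}; ∂L/∂b = -60b(b - 4)(b - 3)(b - 2) = 0 at b ∈ {0, 2, 3, 4}.
The Hessian is diagonal: diag(L_aa, L_bb). Second derivatives: L_aa(-4)=-3200, L_aa(-2)=1440, L_aa(1)=-1800, L_aa(4)=5760; L_bb(0)=1440, L_bb(2)=-240, L_bb(3)=180, L_bb(4)=-480.
Saddle points occur where the two diagonal entries have opposite signs: (-4, 0), (-4, 3), (-2, 2), (-2, 4), (1, 0), (1, 3), (4, 2), (4, 4). Count: 8.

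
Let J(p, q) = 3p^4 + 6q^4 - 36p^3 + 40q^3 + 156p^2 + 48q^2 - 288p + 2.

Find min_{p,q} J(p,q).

-446

J(p,q) separates as A(p) + B(q) + 2, so its minimum is min A + min B + 2.
A'(p) = 12(p - 4)(p - 3)(p - 2) vanishes at p ∈ {2, 3, 4}; B'(q) = 24q(q + 1)(q + 4) vanishes at q ∈ {-4, -1, 0}.
Local minima of A (where A''>0): A(2)=-192, A(4)=-192. Local minima of B: B(-4)=-256, B(0)=0.
So the global minimum of J is A(2) + B(-4) + 2 = -192 − 256 + 2 = -446, attained at (2, -4).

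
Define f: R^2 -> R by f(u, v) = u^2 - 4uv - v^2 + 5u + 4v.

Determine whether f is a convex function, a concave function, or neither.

f is quadratic, so its Hessian is the constant matrix H = [[2, -4], [-4, -2]].
det(H) = -20, tr(H) = 0.
det(H) < 0, so H is indefinite: neither convex nor concave.

neither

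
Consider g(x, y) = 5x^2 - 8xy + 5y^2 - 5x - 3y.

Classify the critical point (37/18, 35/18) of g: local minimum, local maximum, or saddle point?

local minimum

The Hessian of g is constant: H = [[10, -8], [-8, 10]].
det(H) = 10·10 − (-8)² = 36.
det(H) > 0 and tr(H) = 20 > 0, so H is positive definite and the point is a local minimum.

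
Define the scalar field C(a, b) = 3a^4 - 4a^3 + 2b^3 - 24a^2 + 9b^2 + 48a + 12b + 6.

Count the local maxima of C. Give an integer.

1

C separates as a function of a plus a function of b, so ∇C=0 decouples.
∂C/∂a = 12(a - 2)(a - 1)(a + 2) = 0 at a ∈ {-2, 1, 2}; ∂C/∂b = 6(b + 1)(b + 2) = 0 at b ∈ {-2, -1}.
The Hessian is diagonal: diag(C_aa, C_bb). Second derivatives: C_aa(-2)=144, C_aa(1)=-36, C_aa(2)=48; C_bb(-2)=-6, C_bb(-1)=6.
Local maxima occur where both diagonal entries negative: (1, -2). Count: 1.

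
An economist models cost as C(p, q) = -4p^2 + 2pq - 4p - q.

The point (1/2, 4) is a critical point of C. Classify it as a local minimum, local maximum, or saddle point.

saddle point

The Hessian of C is constant: H = [[-8, 2], [2, 0]].
det(H) = (-8)·0 − 2² = -4.
Since det(H) < 0, H is indefinite and the critical point is a saddle point.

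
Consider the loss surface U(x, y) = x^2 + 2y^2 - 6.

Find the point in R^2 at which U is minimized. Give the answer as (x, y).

(0, 0)

U(x,y) separates as P(x) + Q(y) − 6, so its minimum is min P + min Q − 6.
P'(x) = 2x vanishes at x ∈ {0}; Q'(y) = 4y vanishes at y ∈ {0}.
Local minima of P (where P''>0): P(0)=0. Local minima of Q: Q(0)=0.
So the global minimum of U is P(0) + Q(0) − 6 = 0 + 0 − 6 = -6, attained at (0, 0).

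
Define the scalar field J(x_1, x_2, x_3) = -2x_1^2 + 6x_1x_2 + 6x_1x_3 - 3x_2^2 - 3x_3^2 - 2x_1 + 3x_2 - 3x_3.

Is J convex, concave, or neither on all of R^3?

J is quadratic, so its Hessian is the constant matrix H = [[-4, 6, 6], [6, -6, 0], [6, 0, -6]].
Leading principal minors: -4, -12, 288.
Neither pattern holds ⇒ H is indefinite ⇒ neither convex nor concave.

neither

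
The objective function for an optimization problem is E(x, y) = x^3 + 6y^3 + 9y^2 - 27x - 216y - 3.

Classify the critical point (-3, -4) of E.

local maximum

The mixed partial ∂²E/∂x∂y is 0, so the Hessian at any point is diag(E_xx, E_yy) = diag(6x, 18(2y + 1)).
At (-3, -4): H = diag(-18, -126).
Both eigenvalues are negative, so H is negative definite: a local maximum.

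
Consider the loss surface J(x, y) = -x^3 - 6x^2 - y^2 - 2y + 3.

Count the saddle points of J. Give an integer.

1

J separates as a function of x plus a function of y, so ∇J=0 decouples.
∂J/∂x = -3x(x + 4) = 0 at x ∈ {-4, 0}; ∂J/∂y = -2(y + 1) = 0 at y ∈ {-1}.
The Hessian is diagonal: diag(J_xx, J_yy). Second derivatives: J_xx(-4)=12, J_xx(0)=-12; J_yy(-1)=-2.
Saddle points occur where the two diagonal entries have opposite signs: (-4, -1). Count: 1.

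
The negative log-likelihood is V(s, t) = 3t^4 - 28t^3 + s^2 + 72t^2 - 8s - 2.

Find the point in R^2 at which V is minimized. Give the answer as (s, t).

(4, 0)

V(s,t) separates as P(s) + Q(t) − 2, so its minimum is min P + min Q − 2.
P'(s) = 2s - 8 vanishes at s ∈ {4}; Q'(t) = 12t(t - 4)(t - 3) vanishes at t ∈ {0, 3, 4}.
Local minima of P (where P''>0): P(4)=-16. Local minima of Q: Q(0)=0, Q(4)=128.
So the global minimum of V is P(4) + Q(0) − 2 = -16 + 0 − 2 = -18, attained at (4, 0).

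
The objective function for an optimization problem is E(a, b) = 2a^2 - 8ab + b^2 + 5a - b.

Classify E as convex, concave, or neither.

neither

E is quadratic, so its Hessian is the constant matrix H = [[4, -8], [-8, 2]].
det(H) = -56, tr(H) = 6.
det(H) < 0, so H is indefinite: neither convex nor concave.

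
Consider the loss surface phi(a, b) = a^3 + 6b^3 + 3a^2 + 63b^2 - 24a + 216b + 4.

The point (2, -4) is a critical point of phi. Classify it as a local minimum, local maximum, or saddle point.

saddle point

The mixed partial ∂²phi/∂a∂b is 0, so the Hessian at any point is diag(phi_aa, phi_bb) = diag(6(a + 1), 18(2b + 7)).
At (2, -4): H = diag(18, -18).
The eigenvalues have opposite signs, so H is indefinite: a saddle point.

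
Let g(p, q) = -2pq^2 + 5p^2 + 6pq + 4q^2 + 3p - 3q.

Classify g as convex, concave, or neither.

neither

The term -2pq^2 is cubic, so the Hessian is not constant.
∂²g/∂q² = -4p + 8, which takes both signs as p varies (negative for sufficiently large p). A diagonal entry of the Hessian changing sign means the Hessian is neither positive- nor negative-semidefinite on all of R^2.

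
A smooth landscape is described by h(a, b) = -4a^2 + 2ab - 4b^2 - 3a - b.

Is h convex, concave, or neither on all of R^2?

h is quadratic, so its Hessian is the constant matrix H = [[-8, 2], [2, -8]].
det(H) = 60, tr(H) = -16.
det(H) > 0 and tr(H) < 0, so H is negative definite everywhere: concave.

concave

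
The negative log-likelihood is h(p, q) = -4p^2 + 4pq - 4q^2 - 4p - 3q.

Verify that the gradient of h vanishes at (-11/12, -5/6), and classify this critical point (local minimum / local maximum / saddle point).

local maximum

∇h = (-8p + 4q - 4, 4p - 8q - 3); substituting (-11/12, -5/6) gives ∇h = (0, 0), so (-11/12, -5/6) is indeed a critical point.
The Hessian of h is constant: H = [[-8, 4], [4, -8]].
det(H) = (-8)·(-8) − 4² = 48.
det(H) > 0 and tr(H) = -16 < 0, so H is negative definite and the point is a local maximum.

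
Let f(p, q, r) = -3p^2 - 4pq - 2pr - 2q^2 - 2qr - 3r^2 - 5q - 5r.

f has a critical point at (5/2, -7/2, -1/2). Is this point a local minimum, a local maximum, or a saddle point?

The Hessian is constant: H = [[-6, -4, -2], [-4, -4, -2], [-2, -2, -6]].
Leading principal minors: Δ₁ = -6, Δ₂ = 8, Δ₃ = -40.
The minors alternate sign starting negative (−, +, −), so H is negative definite: a local maximum.

local maximum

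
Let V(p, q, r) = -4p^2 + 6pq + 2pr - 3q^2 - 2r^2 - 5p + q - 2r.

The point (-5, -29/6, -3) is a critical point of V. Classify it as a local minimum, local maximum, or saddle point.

The Hessian is constant: H = [[-8, 6, 2], [6, -6, 0], [2, 0, -4]].
Leading principal minors: Δ₁ = -8, Δ₂ = 12, Δ₃ = -24.
The minors alternate sign starting negative (−, +, −), so H is negative definite: a local maximum.

local maximum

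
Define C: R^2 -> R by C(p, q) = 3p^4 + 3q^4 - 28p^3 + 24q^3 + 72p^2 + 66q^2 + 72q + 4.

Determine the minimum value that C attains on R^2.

-23

C(p,q) separates as A(p) + B(q) + 4, so its minimum is min A + min B + 4.
A'(p) = 12p(p - 4)(p - 3) vanishes at p ∈ {0, 3, 4}; B'(q) = 12(q + 1)(q + 2)(q + 3) vanishes at q ∈ {-3, -2, -1}.
Local minima of A (where A''>0): A(0)=0, A(4)=128. Local minima of B: B(-3)=-27, B(-1)=-27.
So the global minimum of C is A(0) + B(-3) + 4 = 0 − 27 + 4 = -23, attained at (0, -3).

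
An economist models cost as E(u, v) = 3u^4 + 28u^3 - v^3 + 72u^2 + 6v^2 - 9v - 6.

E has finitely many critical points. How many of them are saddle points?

E separates as a function of u plus a function of v, so ∇E=0 decouples.
∂E/∂u = 12u(u + 3)(u + 4) = 0 at u ∈ {-4, -3, 0}; ∂E/∂v = -3(v - 3)(v - 1) = 0 at v ∈ {1, 3}.
The Hessian is diagonal: diag(E_uu, E_vv). Second derivatives: E_uu(-4)=48, E_uu(-3)=-36, E_uu(0)=144; E_vv(1)=6, E_vv(3)=-6.
Saddle points occur where the two diagonal entries have opposite signs: (-4, 3), (-3, 1), (0, 3). Count: 3.

3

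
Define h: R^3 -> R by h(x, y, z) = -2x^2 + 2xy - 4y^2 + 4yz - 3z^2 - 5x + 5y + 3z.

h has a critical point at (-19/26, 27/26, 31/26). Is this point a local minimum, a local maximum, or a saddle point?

local maximum

The Hessian is constant: H = [[-4, 2, 0], [2, -8, 4], [0, 4, -6]].
Leading principal minors: Δ₁ = -4, Δ₂ = 28, Δ₃ = -104.
The minors alternate sign starting negative (−, +, −), so H is negative definite: a local maximum.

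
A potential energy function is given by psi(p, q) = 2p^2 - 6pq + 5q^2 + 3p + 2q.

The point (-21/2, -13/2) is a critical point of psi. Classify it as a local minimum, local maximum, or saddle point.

The Hessian of psi is constant: H = [[4, -6], [-6, 10]].
det(H) = 4·10 − (-6)² = 4.
det(H) > 0 and tr(H) = 14 > 0, so H is positive definite and the point is a local minimum.

local minimum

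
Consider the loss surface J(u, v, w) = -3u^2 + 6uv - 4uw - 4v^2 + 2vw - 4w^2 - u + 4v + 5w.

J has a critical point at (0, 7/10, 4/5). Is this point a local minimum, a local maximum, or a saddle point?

The Hessian is constant: H = [[-6, 6, -4], [6, -8, 2], [-4, 2, -8]].
Leading principal minors: Δ₁ = -6, Δ₂ = 12, Δ₃ = -40.
The minors alternate sign starting negative (−, +, −), so H is negative definite: a local maximum.

local maximum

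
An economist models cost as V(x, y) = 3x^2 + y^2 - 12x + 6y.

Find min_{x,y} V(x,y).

V(x,y) separates as P(x) + Q(y), so its minimum is min P + min Q.
P'(x) = 6x - 12 vanishes at x ∈ {2}; Q'(y) = 2y + 6 vanishes at y ∈ {-3}.
Local minima of P (where P''>0): P(2)=-12. Local minima of Q: Q(-3)=-9.
So the global minimum of V is P(2) + Q(-3) = -12 − 9 = -21, attained at (2, -3).

-21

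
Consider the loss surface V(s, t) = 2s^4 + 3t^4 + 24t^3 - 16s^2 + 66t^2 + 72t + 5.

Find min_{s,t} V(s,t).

V(s,t) separates as P(s) + Q(t) + 5, so its minimum is min P + min Q + 5.
P'(s) = 8s(s - 2)(s + 2) vanishes at s ∈ {-2, 0, 2}; Q'(t) = 12(t + 1)(t + 2)(t + 3) vanishes at t ∈ {-3, -2, -1}.
Local minima of P (where P''>0): P(-2)=-32, P(2)=-32. Local minima of Q: Q(-3)=-27, Q(-1)=-27.
So the global minimum of V is P(-2) + Q(-3) + 5 = -32 − 27 + 5 = -54, attained at (-2, -3).

-54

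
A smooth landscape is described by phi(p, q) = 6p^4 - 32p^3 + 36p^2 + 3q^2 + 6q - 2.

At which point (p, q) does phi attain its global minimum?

(3, -1)

phi(p,q) separates as A(p) + B(q) − 2, so its minimum is min A + min B − 2.
A'(p) = 24p(p - 3)(p - 1) vanishes at p ∈ {0, 1, 3}; B'(q) = 6q + 6 vanishes at q ∈ {-1}.
Local minima of A (where A''>0): A(0)=0, A(3)=-54. Local minima of B: B(-1)=-3.
So the global minimum of phi is A(3) + B(-1) − 2 = -54 − 3 − 2 = -59, attained at (3, -1).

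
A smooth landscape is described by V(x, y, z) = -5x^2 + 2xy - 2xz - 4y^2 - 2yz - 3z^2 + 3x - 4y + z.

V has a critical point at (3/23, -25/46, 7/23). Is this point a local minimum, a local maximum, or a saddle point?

The Hessian is constant: H = [[-10, 2, -2], [2, -8, -2], [-2, -2, -6]].
Leading principal minors: Δ₁ = -10, Δ₂ = 76, Δ₃ = -368.
The minors alternate sign starting negative (−, +, −), so H is negative definite: a local maximum.

local maximum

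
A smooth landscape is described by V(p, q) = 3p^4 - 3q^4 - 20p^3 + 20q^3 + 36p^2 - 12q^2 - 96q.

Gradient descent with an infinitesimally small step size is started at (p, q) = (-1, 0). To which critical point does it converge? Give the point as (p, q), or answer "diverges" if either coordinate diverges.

V is separable, so gradient descent decouples: p follows -∂V/∂p, q follows -∂V/∂q.
∂V/∂p = 12p(p - 3)(p - 2); at p=-1 this is -144, so p increases.
∂V/∂q = -12(q - 4)(q - 2)(q + 1); at q=0 this is -96, so q increases.
p converges to its nearest critical value 0 (a local min of the p-part); q converges to 2. The iterate converges to (0, 2).

(0, 2)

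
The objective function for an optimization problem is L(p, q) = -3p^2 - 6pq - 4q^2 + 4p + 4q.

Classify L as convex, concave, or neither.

L is quadratic, so its Hessian is the constant matrix H = [[-6, -6], [-6, -8]].
det(H) = 12, tr(H) = -14.
det(H) > 0 and tr(H) < 0, so H is negative definite everywhere: concave.

concave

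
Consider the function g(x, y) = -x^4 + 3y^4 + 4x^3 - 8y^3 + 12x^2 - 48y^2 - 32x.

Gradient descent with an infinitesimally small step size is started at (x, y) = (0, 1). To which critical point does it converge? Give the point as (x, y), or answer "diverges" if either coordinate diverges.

(1, 4)

g is separable, so gradient descent decouples: x follows -∂g/∂x, y follows -∂g/∂y.
∂g/∂x = -4(x - 4)(x - 1)(x + 2); at x=0 this is -32, so x increases.
∂g/∂y = 12y(y - 4)(y + 2); at y=1 this is -108, so y increases.
x converges to its nearest critical value 1 (a local min of the x-part); y converges to 4. The iterate converges to (1, 4).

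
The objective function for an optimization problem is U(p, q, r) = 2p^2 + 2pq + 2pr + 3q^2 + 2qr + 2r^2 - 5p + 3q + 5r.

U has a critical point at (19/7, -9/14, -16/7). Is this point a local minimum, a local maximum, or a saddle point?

local minimum

The Hessian is constant: H = [[4, 2, 2], [2, 6, 2], [2, 2, 4]].
Leading principal minors: Δ₁ = 4, Δ₂ = 20, Δ₃ = 56.
All leading minors are positive, so H is positive definite: a local minimum.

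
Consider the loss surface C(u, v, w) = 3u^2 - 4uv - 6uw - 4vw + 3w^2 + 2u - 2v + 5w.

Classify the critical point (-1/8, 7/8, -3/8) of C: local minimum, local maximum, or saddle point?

The Hessian is constant: H = [[6, -4, -6], [-4, 0, -4], [-6, -4, 6]].
Leading principal minors: Δ₁ = 6, Δ₂ = -16, Δ₃ = -384.
The minors fit neither the all-positive nor the alternating-sign pattern, so H is indefinite: a saddle point.

saddle point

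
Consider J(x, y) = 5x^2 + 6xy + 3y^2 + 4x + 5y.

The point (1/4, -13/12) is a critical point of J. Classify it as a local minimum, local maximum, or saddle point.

The Hessian of J is constant: H = [[10, 6], [6, 6]].
det(H) = 10·6 − 6² = 24.
det(H) > 0 and tr(H) = 16 > 0, so H is positive definite and the point is a local minimum.

local minimum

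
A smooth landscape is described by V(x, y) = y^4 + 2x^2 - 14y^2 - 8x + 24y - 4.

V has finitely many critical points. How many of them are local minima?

2

V separates as a function of x plus a function of y, so ∇V=0 decouples.
∂V/∂x = 4(x - 2) = 0 at x ∈ {2}; ∂V/∂y = 4(y - 2)(y - 1)(y + 3) = 0 at y ∈ {-3, 1, 2}.
The Hessian is diagonal: diag(V_xx, V_yy). Second derivatives: V_xx(2)=4; V_yy(-3)=80, V_yy(1)=-16, V_yy(2)=20.
Local minima occur where both diagonal entries positive: (2, -3), (2, 2). Count: 2.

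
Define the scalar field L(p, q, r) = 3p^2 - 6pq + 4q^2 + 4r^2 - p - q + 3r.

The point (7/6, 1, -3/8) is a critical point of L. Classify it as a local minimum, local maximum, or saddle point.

The Hessian is constant: H = [[6, -6, 0], [-6, 8, 0], [0, 0, 8]].
Leading principal minors: Δ₁ = 6, Δ₂ = 12, Δ₃ = 96.
All leading minors are positive, so H is positive definite: a local minimum.

local minimum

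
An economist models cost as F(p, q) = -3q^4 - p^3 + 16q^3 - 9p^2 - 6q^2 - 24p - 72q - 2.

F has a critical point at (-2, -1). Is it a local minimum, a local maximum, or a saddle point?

local maximum

The mixed partial ∂²F/∂p∂q is 0, so the Hessian at any point is diag(F_pp, F_qq) = diag(-6(p + 3), 12(-3q^2 + 8q - 1)).
At (-2, -1): H = diag(-6, -144).
Both eigenvalues are negative, so H is negative definite: a local maximum.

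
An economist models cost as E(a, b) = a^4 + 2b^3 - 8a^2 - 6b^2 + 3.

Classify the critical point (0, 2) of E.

The mixed partial ∂²E/∂a∂b is 0, so the Hessian at any point is diag(E_aa, E_bb) = diag(4(3a^2 - 4), 12(b - 1)).
At (0, 2): H = diag(-16, 12).
The eigenvalues have opposite signs, so H is indefinite: a saddle point.

saddle point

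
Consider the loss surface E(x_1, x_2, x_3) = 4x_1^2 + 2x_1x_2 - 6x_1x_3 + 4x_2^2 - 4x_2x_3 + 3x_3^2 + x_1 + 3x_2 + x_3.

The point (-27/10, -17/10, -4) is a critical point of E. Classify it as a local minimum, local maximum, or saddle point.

The Hessian is constant: H = [[8, 2, -6], [2, 8, -4], [-6, -4, 6]].
Leading principal minors: Δ₁ = 8, Δ₂ = 60, Δ₃ = 40.
All leading minors are positive, so H is positive definite: a local minimum.

local minimum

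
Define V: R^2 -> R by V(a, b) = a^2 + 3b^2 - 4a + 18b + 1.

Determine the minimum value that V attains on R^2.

V(a,b) separates as P(a) + Q(b) + 1, so its minimum is min P + min Q + 1.
P'(a) = 2a - 4 vanishes at a ∈ {2}; Q'(b) = 6b + 18 vanishes at b ∈ {-3}.
Local minima of P (where P''>0): P(2)=-4. Local minima of Q: Q(-3)=-27.
So the global minimum of V is P(2) + Q(-3) + 1 = -4 − 27 + 1 = -30, attained at (2, -3).

-30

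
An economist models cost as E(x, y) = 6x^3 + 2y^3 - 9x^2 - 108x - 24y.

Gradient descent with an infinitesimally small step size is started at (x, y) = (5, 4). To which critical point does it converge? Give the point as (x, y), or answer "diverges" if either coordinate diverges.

E is separable, so gradient descent decouples: x follows -∂E/∂x, y follows -∂E/∂y.
∂E/∂x = 18(x - 3)(x + 2); at x=5 this is 252, so x decreases.
∂E/∂y = 6(y - 2)(y + 2); at y=4 this is 72, so y decreases.
x converges to its nearest critical value 3 (a local min of the x-part); y converges to 2. The iterate converges to (3, 2).

(3, 2)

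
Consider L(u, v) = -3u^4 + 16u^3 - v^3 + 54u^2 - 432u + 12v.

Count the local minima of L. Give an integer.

1

L separates as a function of u plus a function of v, so ∇L=0 decouples.
∂L/∂u = -12(u - 4)(u - 3)(u + 3) = 0 at u ∈ {-3, 3, 4}; ∂L/∂v = -3(v - 2)(v + 2) = 0 at v ∈ {-2, 2}.
The Hessian is diagonal: diag(L_uu, L_vv). Second derivatives: L_uu(-3)=-504, L_uu(3)=72, L_uu(4)=-84; L_vv(-2)=12, L_vv(2)=-12.
Local minima occur where both diagonal entries positive: (3, -2). Count: 1.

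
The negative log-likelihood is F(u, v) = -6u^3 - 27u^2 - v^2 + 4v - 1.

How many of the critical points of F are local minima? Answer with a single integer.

F separates as a function of u plus a function of v, so ∇F=0 decouples.
∂F/∂u = -18u(u + 3) = 0 at u ∈ {-3, 0}; ∂F/∂v = -2(v - 2) = 0 at v ∈ {2}.
The Hessian is diagonal: diag(F_uu, F_vv). Second derivatives: F_uu(-3)=54, F_uu(0)=-54; F_vv(2)=-2.
Local minima occur where both diagonal entries positive: none. Count: 0.

0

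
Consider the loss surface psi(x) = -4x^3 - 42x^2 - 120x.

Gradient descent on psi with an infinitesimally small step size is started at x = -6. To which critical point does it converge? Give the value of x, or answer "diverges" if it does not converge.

psi'(x) = -12(x + 2)(x + 5), so psi'(-6) = -48.
Gradient descent moves in the -psi' direction, i.e. x is increasing.
The nearest critical point in that direction is x = -5, where psi'' = 36 > 0 (a local minimum). The iterate converges there.

-5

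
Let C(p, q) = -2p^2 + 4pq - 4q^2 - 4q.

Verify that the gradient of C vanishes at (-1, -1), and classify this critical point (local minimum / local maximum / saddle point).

local maximum

∇C = (-4p + 4q, 4p - 8q - 4); substituting (-1, -1) gives ∇C = (0, 0), so (-1, -1) is indeed a critical point.
The Hessian of C is constant: H = [[-4, 4], [4, -8]].
det(H) = (-4)·(-8) − 4² = 16.
det(H) > 0 and tr(H) = -12 < 0, so H is negative definite and the point is a local maximum.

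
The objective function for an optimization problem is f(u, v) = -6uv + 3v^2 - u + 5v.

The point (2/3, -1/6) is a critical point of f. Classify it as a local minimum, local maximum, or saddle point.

The Hessian of f is constant: H = [[0, -6], [-6, 6]].
det(H) = 0·6 − (-6)² = -36.
Since det(H) < 0, H is indefinite and the critical point is a saddle point.

saddle point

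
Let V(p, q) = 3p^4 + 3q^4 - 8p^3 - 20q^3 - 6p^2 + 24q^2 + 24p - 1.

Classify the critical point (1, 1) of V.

local maximum

The mixed partial ∂²V/∂p∂q is 0, so the Hessian at any point is diag(V_pp, V_qq) = diag(12(3p^2 - 4p - 1), 12(3q^2 - 10q + 4)).
At (1, 1): H = diag(-24, -36).
Both eigenvalues are negative, so H is negative definite: a local maximum.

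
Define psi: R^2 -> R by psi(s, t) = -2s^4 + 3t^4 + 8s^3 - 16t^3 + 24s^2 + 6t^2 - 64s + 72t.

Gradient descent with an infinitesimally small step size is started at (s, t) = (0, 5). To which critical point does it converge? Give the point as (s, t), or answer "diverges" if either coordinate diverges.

(1, 3)

psi is separable, so gradient descent decouples: s follows -∂psi/∂s, t follows -∂psi/∂t.
∂psi/∂s = -8(s - 4)(s - 1)(s + 2); at s=0 this is -64, so s increases.
∂psi/∂t = 12(t - 3)(t - 2)(t + 1); at t=5 this is 432, so t decreases.
s converges to its nearest critical value 1 (a local min of the s-part); t converges to 3. The iterate converges to (1, 3).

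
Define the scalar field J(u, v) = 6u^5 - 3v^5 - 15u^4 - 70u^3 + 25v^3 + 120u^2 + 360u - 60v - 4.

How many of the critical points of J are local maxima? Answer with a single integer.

J separates as a function of u plus a function of v, so ∇J=0 decouples.
∂J/∂u = 30(u - 3)(u - 2)(u + 1)(u + 2) = 0 at u ∈ {-2, -1, 2, 3}; ∂J/∂v = -15(v - 2)(v - 1)(v + 1)(v + 2) = 0 at v ∈ {-2, -1, 1, 2}.
The Hessian is diagonal: diag(J_uu, J_vv). Second derivatives: J_uu(-2)=-600, J_uu(-1)=360, J_uu(2)=-360, J_uu(3)=600; J_vv(-2)=180, J_vv(-1)=-90, J_vv(1)=90, J_vv(2)=-180.
Local maxima occur where both diagonal entries negative: (-2, -1), (-2, 2), (2, -1), (2, 2). Count: 4.

4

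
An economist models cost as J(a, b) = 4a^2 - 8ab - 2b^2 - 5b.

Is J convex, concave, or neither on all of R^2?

J is quadratic, so its Hessian is the constant matrix H = [[8, -8], [-8, -4]].
det(H) = -96, tr(H) = 4.
det(H) < 0, so H is indefinite: neither convex nor concave.

neither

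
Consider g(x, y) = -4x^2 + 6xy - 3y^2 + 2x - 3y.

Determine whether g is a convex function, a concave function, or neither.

concave

g is quadratic, so its Hessian is the constant matrix H = [[-8, 6], [6, -6]].
det(H) = 12, tr(H) = -14.
det(H) > 0 and tr(H) < 0, so H is negative definite everywhere: concave.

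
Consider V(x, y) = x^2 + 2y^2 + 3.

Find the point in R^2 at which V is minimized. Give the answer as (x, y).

(0, 0)

V(x,y) separates as P(x) + Q(y) + 3, so its minimum is min P + min Q + 3.
P'(x) = 2x vanishes at x ∈ {0}; Q'(y) = 4y vanishes at y ∈ {0}.
Local minima of P (where P''>0): P(0)=0. Local minima of Q: Q(0)=0.
So the global minimum of V is P(0) + Q(0) + 3 = 0 + 0 + 3 = 3, attained at (0, 0).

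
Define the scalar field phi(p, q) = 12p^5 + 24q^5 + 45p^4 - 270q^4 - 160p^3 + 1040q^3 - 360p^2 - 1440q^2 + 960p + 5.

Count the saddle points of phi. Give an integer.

phi separates as a function of p plus a function of q, so ∇phi=0 decouples.
∂phi/∂p = 60(p - 2)(p - 1)(p + 2)(p + 4) = 0 at p ∈ {-4, -2, 1, 2}; ∂phi/∂q = 120q(q - 4)(q - 3)(q - 2) = 0 at q ∈ {0, 2, 3, 4}.
The Hessian is diagonal: diag(phi_pp, phi_qq). Second derivatives: phi_pp(-4)=-3600, phi_pp(-2)=1440, phi_pp(1)=-900, phi_pp(2)=1440; phi_qq(0)=-2880, phi_qq(2)=480, phi_qq(3)=-360, phi_qq(4)=960.
Saddle points occur where the two diagonal entries have opposite signs: (-4, 2), (-4, 4), (-2, 0), (-2, 3), (1, 2), (1, 4), (2, 0), (2, 3). Count: 8.

8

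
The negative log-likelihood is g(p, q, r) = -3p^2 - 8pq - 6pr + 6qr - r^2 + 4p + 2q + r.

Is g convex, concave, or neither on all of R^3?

g is quadratic, so its Hessian is the constant matrix H = [[-6, -8, -6], [-8, 0, 6], [-6, 6, -2]].
Leading principal minors: -6, -64, 920.
Neither pattern holds ⇒ H is indefinite ⇒ neither convex nor concave.

neither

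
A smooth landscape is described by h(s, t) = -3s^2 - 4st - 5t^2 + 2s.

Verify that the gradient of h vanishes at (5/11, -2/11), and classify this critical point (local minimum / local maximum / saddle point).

∇h = (-6s - 4t + 2, -4s - 10t); substituting (5/11, -2/11) gives ∇h = (0, 0), so (5/11, -2/11) is indeed a critical point.
The Hessian of h is constant: H = [[-6, -4], [-4, -10]].
det(H) = (-6)·(-10) − (-4)² = 44.
det(H) > 0 and tr(H) = -16 < 0, so H is negative definite and the point is a local maximum.

local maximum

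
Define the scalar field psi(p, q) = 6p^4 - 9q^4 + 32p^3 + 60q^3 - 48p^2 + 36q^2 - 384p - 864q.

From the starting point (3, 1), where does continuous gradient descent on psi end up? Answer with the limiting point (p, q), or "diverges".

(2, 3)

psi is separable, so gradient descent decouples: p follows -∂psi/∂p, q follows -∂psi/∂q.
∂psi/∂p = 24(p - 2)(p + 2)(p + 4); at p=3 this is 840, so p decreases.
∂psi/∂q = -36(q - 4)(q - 3)(q + 2); at q=1 this is -648, so q increases.
p converges to its nearest critical value 2 (a local min of the p-part); q converges to 3. The iterate converges to (2, 3).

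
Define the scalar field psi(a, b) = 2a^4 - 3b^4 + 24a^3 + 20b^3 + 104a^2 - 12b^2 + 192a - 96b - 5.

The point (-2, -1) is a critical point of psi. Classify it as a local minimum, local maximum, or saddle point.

The mixed partial ∂²psi/∂a∂b is 0, so the Hessian at any point is diag(psi_aa, psi_bb) = diag(8(3a^2 + 18a + 26), 12(-3b^2 + 10b - 2)).
At (-2, -1): H = diag(16, -180).
The eigenvalues have opposite signs, so H is indefinite: a saddle point.

saddle point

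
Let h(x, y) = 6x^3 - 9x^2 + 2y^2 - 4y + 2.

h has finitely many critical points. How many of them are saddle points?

1

h separates as a function of x plus a function of y, so ∇h=0 decouples.
∂h/∂x = 18x(x - 1) = 0 at x ∈ {0, 1}; ∂h/∂y = 4(y - 1) = 0 at y ∈ {1}.
The Hessian is diagonal: diag(h_xx, h_yy). Second derivatives: h_xx(0)=-18, h_xx(1)=18; h_yy(1)=4.
Saddle points occur where the two diagonal entries have opposite signs: (0, 1). Count: 1.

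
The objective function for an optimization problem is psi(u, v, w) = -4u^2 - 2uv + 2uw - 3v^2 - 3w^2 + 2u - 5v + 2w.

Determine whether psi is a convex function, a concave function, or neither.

psi is quadratic, so its Hessian is the constant matrix H = [[-8, -2, 2], [-2, -6, 0], [2, 0, -6]].
Leading principal minors: -8, 44, -240.
Signs alternate −, +, − ⇒ H ≺ 0 ⇒ concave.

concave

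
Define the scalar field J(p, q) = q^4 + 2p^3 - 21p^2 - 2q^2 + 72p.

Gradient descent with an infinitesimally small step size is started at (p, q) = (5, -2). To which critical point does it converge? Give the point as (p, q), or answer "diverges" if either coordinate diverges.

(4, -1)

J is separable, so gradient descent decouples: p follows -∂J/∂p, q follows -∂J/∂q.
∂J/∂p = 6(p - 4)(p - 3); at p=5 this is 12, so p decreases.
∂J/∂q = 4q(q - 1)(q + 1); at q=-2 this is -24, so q increases.
p converges to its nearest critical value 4 (a local min of the p-part); q converges to -1. The iterate converges to (4, -1).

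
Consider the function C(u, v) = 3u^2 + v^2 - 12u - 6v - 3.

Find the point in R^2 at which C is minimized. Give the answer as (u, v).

C(u,v) separates as P(u) + Q(v) − 3, so its minimum is min P + min Q − 3.
P'(u) = 6u - 12 vanishes at u ∈ {2}; Q'(v) = 2v - 6 vanishes at v ∈ {3}.
Local minima of P (where P''>0): P(2)=-12. Local minima of Q: Q(3)=-9.
So the global minimum of C is P(2) + Q(3) − 3 = -12 − 9 − 3 = -24, attained at (2, 3).

(2, 3)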